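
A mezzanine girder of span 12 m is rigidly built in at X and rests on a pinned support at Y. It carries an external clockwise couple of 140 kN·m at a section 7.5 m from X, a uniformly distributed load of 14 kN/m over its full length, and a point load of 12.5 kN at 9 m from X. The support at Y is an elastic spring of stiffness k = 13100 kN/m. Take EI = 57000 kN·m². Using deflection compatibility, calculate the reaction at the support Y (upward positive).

R_Y = 85.3 kN

Release the roller at Y. Primary structure: cantilever fixed at X.
Deflection at Y on the released cantilever, summing each load's contribution:
  clockwise couple 140 at a = 7.5: M₀a(2L − a)/(2EI) = 8662/EI
  UDL 14: wL⁴/(8EI) = 36288/EI
  point load 12.5 at a = 9: Pa²(3L − a)/(6EI) = 4556/EI
  δ_0 = 49507/EI
Tip deflection under a unit load at Y: L³/(3EI) = 576/EI.
With EI = 57000 kN·m²: δ_0 = 0.86854 m and δ_{YY} = 0.010105 m/kN.
Compatibility — the spring shortens by R_Y/k under the reaction it provides: δ_0 − R_Y·δ_{YY} = R_Y/k. With 1/k = 0.000076 m/kN, R_Y = δ_0 / (δ_{YY} + 1/k) = 0.86854 / (0.010105 + 0.000076) = 85.3 kN.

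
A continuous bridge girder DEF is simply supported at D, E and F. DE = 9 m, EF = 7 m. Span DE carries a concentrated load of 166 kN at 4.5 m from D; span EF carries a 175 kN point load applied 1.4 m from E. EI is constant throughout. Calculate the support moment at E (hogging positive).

M_E = 234.7 kN·m

Release continuity at E by inserting a hinge; the redundant is the internal moment M_E. The primary structure is two simply-supported spans DE and EF.
End slopes at the hinge E, treating each span as simply supported:
  span DE: point load 166 at a = 4.5: Pab(L + a)/(6LEI) = 840.4/EI
  span EF: point load 175 at a = 1.4: Pab(L + b)/(6LEI) = 411.6/EI
  relative rotation θ_0 = (840.4 + 411.6)/EI = 1252/EI
A unit hogging moment at E produces rotation L₁/(3EI) + L₂/(3EI) = 5.333/EI.
Compatibility: M_E·(L₁+L₂)/(3EI) = θ_0, giving M_E = 234.7 kN·m (hogging).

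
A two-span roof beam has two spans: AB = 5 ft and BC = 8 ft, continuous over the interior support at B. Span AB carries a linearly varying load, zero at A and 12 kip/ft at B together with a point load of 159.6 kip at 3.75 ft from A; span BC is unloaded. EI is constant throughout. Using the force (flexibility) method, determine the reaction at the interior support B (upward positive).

Take M_B as the redundant. Released structure: two simple spans AB and BC with a hinge at B.
Rotations at B on the released spans (each span's end-slope, ×1/EI):
  span AB: triangular load, peak 12: w₀L³/(45EI) = 33.33/EI
  span AB: point load 159.6 at a = 3.75: Pab(L + a)/(6LEI) = 218.2/EI
  relative rotation θ_0 = (251.5 + 0)/EI = 251.5/EI
A unit hogging moment at B produces rotation L₁/(3EI) + L₂/(3EI) = 4.333/EI.
Compatibility: M_B·(L₁+L₂)/(3EI) = θ_0, giving M_B = 58.05 kip·ft (hogging).
Span AB, ΣM about A with M_B applied at B: R_B^{AB}·5 = 698.5 + 58.05, so R_B^{AB} = 151.3 kip and R_A = 189.6 − 151.3 = 38.29 kip.
Span BC, ΣM about C: R_B^{BC}·8 = 0 + 58.05, so R_B^{BC} = 7.256 kip and R_C = 0 − 7.256 = -7.256 kip.
R_B = 151.3 + 7.256 = 158.6 kip.

R_B = 158.6 kip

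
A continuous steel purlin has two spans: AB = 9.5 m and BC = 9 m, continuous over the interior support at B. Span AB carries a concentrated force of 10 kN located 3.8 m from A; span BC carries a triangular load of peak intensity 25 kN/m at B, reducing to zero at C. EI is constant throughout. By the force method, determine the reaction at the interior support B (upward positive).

Insert a hinge at B; M_B is the redundant, and each span becomes simply supported.
Discontinuity in slope at B on the released structure — sum the simple-span end rotations:
  span AB: point load 10 at a = 3.8: Pab(L + a)/(6LEI) = 50.54/EI
  span BC: triangular load, peak 25: w₀L³/(45EI) = 405/EI
  relative rotation θ_0 = (50.54 + 405)/EI = 455.5/EI
A unit hogging moment at B produces rotation L₁/(3EI) + L₂/(3EI) = 6.167/EI.
Slope continuity at B: θ_0 = M_B·6.167/EI, so M_B = 455.5/6.167 = 73.87 kN·m (hogging).
Span AB, ΣM about A with M_B applied at B: R_B^{AB}·9.5 = 38 + 73.87, so R_B^{AB} = 11.78 kN and R_A = 10 − 11.78 = -1.776 kN.
Span BC, ΣM about C: R_B^{BC}·9 = 675 + 73.87, so R_B^{BC} = 83.21 kN and R_C = 112.5 − 83.21 = 29.29 kN.
R_B = 11.78 + 83.21 = 94.98 kN.

R_B = 94.98 kN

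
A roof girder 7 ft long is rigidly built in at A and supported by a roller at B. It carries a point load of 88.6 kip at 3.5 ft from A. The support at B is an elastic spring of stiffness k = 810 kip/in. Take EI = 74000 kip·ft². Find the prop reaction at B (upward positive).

R_B = 25.96 kip

Remove the prop at B; the released (primary) structure is a cantilever built in at A.
Primary-structure tip deflection at B by superposition:
  point load 88.6 at a = 3.5: Pa²(3L − a)/(6EI) = 3166/EI
Flexibility coefficient — unit upward force at B: δ_{BB} = L³/(3EI) = 114.3/EI.
With EI = 74000 kip·ft²: δ_0 = 0.042778 ft and δ_{BB} = 0.001545 ft/kip.
Compatibility — the spring shortens by R_B/k under the reaction it provides: δ_0 − R_B·δ_{BB} = R_B/k. With 1/k = 1/(810×12) ft/kip = 0.000103 ft/kip, R_B = δ_0 / (δ_{BB} + 1/k) = 0.042778 / (0.001545 + 0.000103) = 25.96 kip.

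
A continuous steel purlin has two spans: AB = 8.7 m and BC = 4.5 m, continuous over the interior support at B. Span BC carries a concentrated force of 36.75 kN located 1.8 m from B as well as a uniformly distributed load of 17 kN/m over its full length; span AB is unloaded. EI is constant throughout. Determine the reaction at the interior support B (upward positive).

Insert a hinge at B; M_B is the redundant, and each span becomes simply supported.
Discontinuity in slope at B on the released structure — sum the simple-span end rotations:
  span BC: point load 36.75 at a = 1.8: Pab(L + b)/(6LEI) = 47.63/EI
  span BC: UDL 17: wL³/(24EI) = 64.55/EI
  relative rotation θ_0 = (0 + 112.2)/EI = 112.2/EI
A unit hogging moment at B produces rotation L₁/(3EI) + L₂/(3EI) = 4.4/EI.
Slope continuity at B: θ_0 = M_B·4.4/EI, so M_B = 112.2/4.4 = 25.49 kN·m (hogging).
Span AB, ΣM about A with M_B applied at B: R_B^{AB}·8.7 = 0 + 25.49, so R_B^{AB} = 2.93 kN and R_A = 0 − 2.93 = -2.93 kN.
Span BC, ΣM about C: R_B^{BC}·4.5 = 271.4 + 25.49, so R_B^{BC} = 65.97 kN and R_C = 113.2 − 65.97 = 47.28 kN.
R_B = 2.93 + 65.97 = 68.9 kN.

R_B = 68.9 kN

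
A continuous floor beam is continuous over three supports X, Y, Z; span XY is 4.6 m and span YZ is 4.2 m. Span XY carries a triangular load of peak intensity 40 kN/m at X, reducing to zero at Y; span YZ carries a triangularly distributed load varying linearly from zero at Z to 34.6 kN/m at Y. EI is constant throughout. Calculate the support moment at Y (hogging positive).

M_Y = 45.23 kN·m

Release continuity at Y by inserting a hinge; the redundant is the internal moment M_Y. The primary structure is two simply-supported spans XY and YZ.
Discontinuity in slope at Y on the released structure — sum the simple-span end rotations:
  span XY: triangular load, peak 40: 7w₀L³/(360EI) = 75.71/EI
  span YZ: triangular load, peak 34.6: w₀L³/(45EI) = 56.97/EI
  relative rotation θ_0 = (75.71 + 56.97)/EI = 132.7/EI
A unit hogging moment at Y produces rotation L₁/(3EI) + L₂/(3EI) = 2.933/EI.
Compatibility: M_Y·(L₁+L₂)/(3EI) = θ_0, giving M_Y = 45.23 kN·m (hogging).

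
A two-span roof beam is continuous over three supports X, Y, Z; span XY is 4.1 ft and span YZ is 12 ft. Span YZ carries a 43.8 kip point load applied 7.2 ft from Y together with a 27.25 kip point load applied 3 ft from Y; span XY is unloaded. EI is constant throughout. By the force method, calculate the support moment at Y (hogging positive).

Release continuity at Y by inserting a hinge; the redundant is the internal moment M_Y. The primary structure is two simply-supported spans XY and YZ.
Rotations at Y on the released spans (each span's end-slope, ×1/EI):
  span YZ: point load 43.8 at a = 7.2: Pab(L + b)/(6LEI) = 353.2/EI
  span YZ: point load 27.25 at a = 3: Pab(L + b)/(6LEI) = 214.6/EI
  relative rotation θ_0 = (0 + 567.8)/EI = 567.8/EI
A unit hogging moment at Y produces rotation L₁/(3EI) + L₂/(3EI) = 5.367/EI.
Compatibility: M_Y·(L₁+L₂)/(3EI) = θ_0, giving M_Y = 105.8 kip·ft (hogging).

M_Y = 105.8 kip·ft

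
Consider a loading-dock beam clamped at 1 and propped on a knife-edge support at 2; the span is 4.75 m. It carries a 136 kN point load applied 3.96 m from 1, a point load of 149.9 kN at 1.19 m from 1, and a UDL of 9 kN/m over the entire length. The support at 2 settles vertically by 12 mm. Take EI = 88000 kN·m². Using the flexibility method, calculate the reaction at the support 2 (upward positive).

Release the roller at 2. Primary structure: cantilever fixed at 1.
Downward deflection at the released point 2 due to the loads:
  point load 136 at a = 3.96: Pa²(3L − a)/(6EI) = 3658/EI
  point load 149.9 at a = 1.19: Pa²(3L − a)/(6EI) = 462/EI
  UDL 9: wL⁴/(8EI) = 572.7/EI
  δ_0 = 4692/EI
Flexibility coefficient — unit upward force at 2: δ_{22} = L³/(3EI) = 35.72/EI.
With EI = 88000 kN·m²: δ_0 = 0.053322 m and δ_{22} = 0.000406 m/kN.
Compatibility — the beam at 2 must follow the support down by 0.012 m: δ_0 − R_2·δ_{22} = 0.012, so R_2 = (0.053322 − 0.012)/0.000406 = 101.8 kN.

R_2 = 101.8 kN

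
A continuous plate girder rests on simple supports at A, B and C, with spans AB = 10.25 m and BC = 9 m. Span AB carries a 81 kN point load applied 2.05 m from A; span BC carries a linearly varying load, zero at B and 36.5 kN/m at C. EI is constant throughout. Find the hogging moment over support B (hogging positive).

M_B = 123.1 kN·m

Release continuity at B by inserting a hinge; the redundant is the internal moment M_B. The primary structure is two simply-supported spans AB and BC.
Discontinuity in slope at B on the released structure — sum the simple-span end rotations:
  span AB: point load 81 at a = 2.05: Pab(L + a)/(6LEI) = 272.3/EI
  span BC: triangular load, peak 36.5: 7w₀L³/(360EI) = 517.4/EI
  relative rotation θ_0 = (272.3 + 517.4)/EI = 789.7/EI
A unit hogging moment at B produces rotation L₁/(3EI) + L₂/(3EI) = 6.417/EI.
Compatibility: M_B·(L₁+L₂)/(3EI) = θ_0, giving M_B = 123.1 kN·m (hogging).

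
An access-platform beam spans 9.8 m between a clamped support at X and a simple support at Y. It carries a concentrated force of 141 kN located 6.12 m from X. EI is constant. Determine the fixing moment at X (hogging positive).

Take the reaction at Y as the redundant and release it; the primary structure is a cantilever fixed at X.
Downward deflection at the released point Y due to the loads:
  point load 141 at a = 6.12: Pa²(3L − a)/(6EI) = 20491/EI
Flexibility coefficient — unit upward force at Y: δ_{YY} = L³/(3EI) = 313.7/EI.
Compatibility at Y: δ_0 − R_Y·δ_{YY} = 0, so R_Y = 20491/313.7 = 65.31 kN.
Moment equilibrium about X: M_X = Σ(load moments about X) − R_Y·L = 862.9 − 65.31×9.8 = 222.9 kN·m.

M_X = 222.9 kN·m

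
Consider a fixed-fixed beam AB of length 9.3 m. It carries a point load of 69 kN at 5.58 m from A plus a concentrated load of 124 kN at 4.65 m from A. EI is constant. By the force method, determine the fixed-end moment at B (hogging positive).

Take the two fixed-end moments M_A, M_B as redundants; the released structure is the simple span AB.
Simple-span end rotations at A and B under the given loads:
  at A: point load 69 at a = 5.58: Pab(L + b)/(6LEI) = 334.2/EI
  at B: point load 69 at a = 5.58: Pab(L + a)/(6LEI) = 381.9/EI
  at A: point load 124 at a = 4.65: Pab(L + b)/(6LEI) = 670.3/EI
  at B: point load 124 at a = 4.65: Pab(L + a)/(6LEI) = 670.3/EI
  θ_A0 = 1004/EI,  θ_B0 = 1052/EI
Flexibility coefficients: a unit moment at one end gives L/(3EI) there and L/(6EI) at the far end, so f₁₁ = f₂₂ = 3.1/EI and f₁₂ = f₂₁ = 1.55/EI.
Compatibility — zero rotation at each built-in end:
  3.1 M_A + 1.55 M_B = 1004
  1.55 M_A + 3.1 M_B = 1052
Solving the pair gives M_A = 205.8 kN·m and M_B = 236.6 kN·m (hogging).

M_B = 236.6 kN·m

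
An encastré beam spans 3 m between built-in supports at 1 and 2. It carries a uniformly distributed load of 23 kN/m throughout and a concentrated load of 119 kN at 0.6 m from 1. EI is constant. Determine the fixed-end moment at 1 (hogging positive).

M_1 = 62.95 kN·m

Take the two fixed-end moments M_1, M_2 as redundants; the released structure is the simple span 12.
End rotations of the released simple span under the applied load (×1/EI):
  at 1: UDL 23: wL³/(24EI) = 25.88/EI
  at 2: UDL 23: wL³/(24EI) = 25.88/EI
  at 1: point load 119 at a = 0.6: Pab(L + b)/(6LEI) = 51.41/EI
  at 2: point load 119 at a = 0.6: Pab(L + a)/(6LEI) = 34.27/EI
  θ_10 = 77.28/EI,  θ_20 = 60.15/EI
Flexibility coefficients: a unit moment at one end gives L/(3EI) there and L/(6EI) at the far end, so f₁₁ = f₂₂ = 1/EI and f₁₂ = f₂₁ = 0.5/EI.
Compatibility — zero rotation at each built-in end:
  1 M_1 + 0.5 M_2 = 77.28
  0.5 M_1 + 1 M_2 = 60.15
Solving the pair gives M_1 = 62.95 kN·m and M_2 = 28.67 kN·m (hogging).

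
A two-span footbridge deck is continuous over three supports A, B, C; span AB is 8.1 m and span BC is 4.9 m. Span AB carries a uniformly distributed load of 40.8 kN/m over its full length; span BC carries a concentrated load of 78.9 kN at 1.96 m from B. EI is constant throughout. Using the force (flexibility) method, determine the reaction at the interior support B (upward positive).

R_B = 290 kN

Release continuity at B by inserting a hinge; the redundant is the internal moment M_B. The primary structure is two simply-supported spans AB and BC.
End slopes at the hinge B, treating each span as simply supported:
  span AB: UDL 40.8: wL³/(24EI) = 903.4/EI
  span BC: point load 78.9 at a = 1.96: Pab(L + b)/(6LEI) = 121.2/EI
  relative rotation θ_0 = (903.4 + 121.2)/EI = 1025/EI
A unit hogging moment at B produces rotation L₁/(3EI) + L₂/(3EI) = 4.333/EI.
Slope continuity at B: θ_0 = M_B·4.333/EI, so M_B = 1025/4.333 = 236.5 kN·m (hogging).
Span AB, ΣM about A with M_B applied at B: R_B^{AB}·8.1 = 1338 + 236.5, so R_B^{AB} = 194.4 kN and R_A = 330.5 − 194.4 = 136 kN.
Span BC, ΣM about C: R_B^{BC}·4.9 = 232 + 236.5, so R_B^{BC} = 95.6 kN and R_C = 78.9 − 95.6 = -16.7 kN.
R_B = 194.4 + 95.6 = 290 kN.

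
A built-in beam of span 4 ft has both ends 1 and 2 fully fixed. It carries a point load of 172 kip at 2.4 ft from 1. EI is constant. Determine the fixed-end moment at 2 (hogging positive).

Take the two fixed-end moments M_1, M_2 as redundants; the released structure is the simple span 12.
Simple-span end rotations at 1 and 2 under the given loads:
  at 1: point load 172 at a = 2.4: Pab(L + b)/(6LEI) = 154.1/EI
  at 2: point load 172 at a = 2.4: Pab(L + a)/(6LEI) = 176.1/EI
  θ_10 = 154.1/EI,  θ_20 = 176.1/EI
Flexibility coefficients: a unit moment at one end gives L/(3EI) there and L/(6EI) at the far end, so f₁₁ = f₂₂ = 1.333/EI and f₁₂ = f₂₁ = 0.6667/EI.
Compatibility — zero rotation at each built-in end:
  1.333 M_1 + 0.6667 M_2 = 154.1
  0.6667 M_1 + 1.333 M_2 = 176.1
Solving the pair gives M_1 = 66.05 kip·ft and M_2 = 99.07 kip·ft (hogging).

M_2 = 99.07 kip·ft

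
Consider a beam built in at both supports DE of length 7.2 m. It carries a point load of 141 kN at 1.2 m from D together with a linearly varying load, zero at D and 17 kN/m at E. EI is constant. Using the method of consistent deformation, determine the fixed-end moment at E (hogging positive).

M_E = 67.56 kN·m

Take the two fixed-end moments M_D, M_E as redundants; the released structure is the simple span DE.
End rotations of the released simple span under the applied load (×1/EI):
  at D: point load 141 at a = 1.2: Pab(L + b)/(6LEI) = 310.2/EI
  at E: point load 141 at a = 1.2: Pab(L + a)/(6LEI) = 197.4/EI
  at D: triangular load, peak 17: 7w₀L³/(360EI) = 123.4/EI
  at E: triangular load, peak 17: w₀L³/(45EI) = 141/EI
  θ_D0 = 433.6/EI,  θ_E0 = 338.4/EI
Flexibility coefficients: a unit moment at one end gives L/(3EI) there and L/(6EI) at the far end, so f₁₁ = f₂₂ = 2.4/EI and f₁₂ = f₂₁ = 1.2/EI.
Compatibility — zero rotation at each built-in end:
  2.4 M_D + 1.2 M_E = 433.6
  1.2 M_D + 2.4 M_E = 338.4
Solving the pair gives M_D = 146.9 kN·m and M_E = 67.56 kN·m (hogging).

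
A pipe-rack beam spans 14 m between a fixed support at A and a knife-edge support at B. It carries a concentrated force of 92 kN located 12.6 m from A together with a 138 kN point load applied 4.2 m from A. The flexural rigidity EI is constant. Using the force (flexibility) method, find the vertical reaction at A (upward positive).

Release the roller at B. Primary structure: cantilever fixed at A.
Free-end deflection of the primary structure under the applied loading (downward +):
  point load 92 at a = 12.6: Pa²(3L − a)/(6EI) = 71569/EI
  point load 138 at a = 4.2: Pa²(3L − a)/(6EI) = 15336/EI
  δ_0 = 86905/EI
Tip deflection under a unit load at B: L³/(3EI) = 914.7/EI.
Compatibility at B: δ_0 − R_B·δ_{BB} = 0, so R_B = 86905/914.7 = 95.01 kN.
Vertical equilibrium: R_A = ΣP − R_B = 230 − 95.01 = 135 kN.

R_A = 135 kN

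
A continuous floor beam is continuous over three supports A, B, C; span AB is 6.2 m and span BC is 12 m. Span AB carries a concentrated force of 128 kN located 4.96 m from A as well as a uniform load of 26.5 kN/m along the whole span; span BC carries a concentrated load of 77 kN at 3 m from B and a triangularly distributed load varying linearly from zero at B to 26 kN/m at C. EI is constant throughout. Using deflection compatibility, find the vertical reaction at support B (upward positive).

R_B = 374.1 kN

Take M_B as the redundant. Released structure: two simple spans AB and BC with a hinge at B.
End slopes at the hinge B, treating each span as simply supported:
  span AB: point load 128 at a = 4.96: Pab(L + a)/(6LEI) = 236.2/EI
  span AB: UDL 26.5: wL³/(24EI) = 263.2/EI
  span BC: point load 77 at a = 3: Pab(L + b)/(6LEI) = 606.4/EI
  span BC: triangular load, peak 26: 7w₀L³/(360EI) = 873.6/EI
  relative rotation θ_0 = (499.3 + 1480)/EI = 1979/EI
A unit hogging moment at B produces rotation L₁/(3EI) + L₂/(3EI) = 6.067/EI.
Compatibility: M_B·(L₁+L₂)/(3EI) = θ_0, giving M_B = 326.3 kN·m (hogging).
Span AB, ΣM about A with M_B applied at B: R_B^{AB}·6.2 = 1144 + 326.3, so R_B^{AB} = 237.2 kN and R_A = 292.3 − 237.2 = 55.13 kN.
Span BC, ΣM about C: R_B^{BC}·12 = 1317 + 326.3, so R_B^{BC} = 136.9 kN and R_C = 233 − 136.9 = 96.06 kN.
R_B = 237.2 + 136.9 = 374.1 kN.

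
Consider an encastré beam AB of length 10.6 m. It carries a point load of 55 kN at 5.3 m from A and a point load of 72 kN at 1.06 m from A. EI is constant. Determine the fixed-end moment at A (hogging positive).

M_A = 134.7 kN·m

Release both end moments; the primary structure is a simply-supported span AB with redundants M_A and M_B.
Simple-span end rotations at A and B under the given loads:
  at A: point load 55 at a = 5.3: Pab(L + b)/(6LEI) = 386.2/EI
  at B: point load 55 at a = 5.3: Pab(L + a)/(6LEI) = 386.2/EI
  at A: point load 72 at a = 1.06: Pab(L + b)/(6LEI) = 230.6/EI
  at B: point load 72 at a = 1.06: Pab(L + a)/(6LEI) = 133.5/EI
  θ_A0 = 616.8/EI,  θ_B0 = 519.7/EI
Flexibility coefficients: a unit moment at one end gives L/(3EI) there and L/(6EI) at the far end, so f₁₁ = f₂₂ = 3.533/EI and f₁₂ = f₂₁ = 1.767/EI.
Compatibility — zero rotation at each built-in end:
  3.533 M_A + 1.767 M_B = 616.8
  1.767 M_A + 3.533 M_B = 519.7
Solving the pair gives M_A = 134.7 kN·m and M_B = 79.74 kN·m (hogging).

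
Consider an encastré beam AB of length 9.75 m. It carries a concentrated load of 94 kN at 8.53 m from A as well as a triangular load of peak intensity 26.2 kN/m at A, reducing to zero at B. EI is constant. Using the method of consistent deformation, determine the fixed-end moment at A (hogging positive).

M_A = 137.1 kN·m

Release both end moments; the primary structure is a simply-supported span AB with redundants M_A and M_B.
End rotations of the released simple span under the applied load (×1/EI):
  at A: point load 94 at a = 8.53: Pab(L + b)/(6LEI) = 183.4/EI
  at B: point load 94 at a = 8.53: Pab(L + a)/(6LEI) = 305.7/EI
  at A: triangular load, peak 26.2: w₀L³/(45EI) = 539.6/EI
  at B: triangular load, peak 26.2: 7w₀L³/(360EI) = 472.2/EI
  θ_A0 = 723.1/EI,  θ_B0 = 777.9/EI
Flexibility coefficients: a unit moment at one end gives L/(3EI) there and L/(6EI) at the far end, so f₁₁ = f₂₂ = 3.25/EI and f₁₂ = f₂₁ = 1.625/EI.
Compatibility — zero rotation at each built-in end:
  3.25 M_A + 1.625 M_B = 723.1
  1.625 M_A + 3.25 M_B = 777.9
Solving the pair gives M_A = 137.1 kN·m and M_B = 170.8 kN·m (hogging).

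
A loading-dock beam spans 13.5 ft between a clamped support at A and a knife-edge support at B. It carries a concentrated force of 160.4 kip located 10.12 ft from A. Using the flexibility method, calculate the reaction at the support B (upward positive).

R_B = 101.4 kip

Choose R_B as the redundant. The primary structure is the cantilever fixed at A.
Deflection at B on the released cantilever, summing each load's contribution:
  point load 160.4 at a = 10.12: Pa²(3L − a)/(6EI) = 83177/EI
Flexibility coefficient — unit upward force at B: δ_{BB} = L³/(3EI) = 820.1/EI.
The prop prevents deflection at B: R_B = δ_0/δ_{BB} = 83177/820.1 = 101.4 kip.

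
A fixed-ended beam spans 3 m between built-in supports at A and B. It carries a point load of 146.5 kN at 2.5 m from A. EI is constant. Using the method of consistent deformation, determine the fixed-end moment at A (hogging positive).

Release both end moments; the primary structure is a simply-supported span AB with redundants M_A and M_B.
End rotations of the released simple span under the applied load (×1/EI):
  at A: point load 146.5 at a = 2.5: Pab(L + b)/(6LEI) = 35.61/EI
  at B: point load 146.5 at a = 2.5: Pab(L + a)/(6LEI) = 55.95/EI
  θ_A0 = 35.61/EI,  θ_B0 = 55.95/EI
Flexibility coefficients: a unit moment at one end gives L/(3EI) there and L/(6EI) at the far end, so f₁₁ = f₂₂ = 1/EI and f₁₂ = f₂₁ = 0.5/EI.
Compatibility — zero rotation at each built-in end:
  1 M_A + 0.5 M_B = 35.61
  0.5 M_A + 1 M_B = 55.95
Solving the pair gives M_A = 10.17 kN·m and M_B = 50.87 kN·m (hogging).

M_A = 10.17 kN·m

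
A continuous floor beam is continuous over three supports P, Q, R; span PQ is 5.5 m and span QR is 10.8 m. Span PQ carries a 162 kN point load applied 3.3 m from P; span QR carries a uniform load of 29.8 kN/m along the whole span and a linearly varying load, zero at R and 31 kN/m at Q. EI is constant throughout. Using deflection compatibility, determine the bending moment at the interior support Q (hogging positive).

M_Q = 505.3 kN·m

Take M_Q as the redundant. Released structure: two simple spans PQ and QR with a hinge at Q.
Discontinuity in slope at Q on the released structure — sum the simple-span end rotations:
  span PQ: point load 162 at a = 3.3: Pab(L + a)/(6LEI) = 313.6/EI
  span QR: UDL 29.8: wL³/(24EI) = 1564/EI
  span QR: triangular load, peak 31: w₀L³/(45EI) = 867.8/EI
  relative rotation θ_0 = (313.6 + 2432)/EI = 2746/EI
A unit hogging moment at Q produces rotation L₁/(3EI) + L₂/(3EI) = 5.433/EI.
Slope continuity at Q: θ_0 = M_Q·5.433/EI, so M_Q = 2746/5.433 = 505.3 kN·m (hogging).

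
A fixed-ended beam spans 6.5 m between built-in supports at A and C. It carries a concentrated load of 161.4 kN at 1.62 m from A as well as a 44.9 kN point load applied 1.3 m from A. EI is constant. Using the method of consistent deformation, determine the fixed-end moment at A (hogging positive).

Release both end moments; the primary structure is a simply-supported span AC with redundants M_A and M_C.
End rotations of the released simple span under the applied load (×1/EI):
  at A: point load 161.4 at a = 1.62: Pab(L + b)/(6LEI) = 372.3/EI
  at C: point load 161.4 at a = 1.62: Pab(L + a)/(6LEI) = 265.7/EI
  at A: point load 44.9 at a = 1.3: Pab(L + b)/(6LEI) = 91.06/EI
  at C: point load 44.9 at a = 1.3: Pab(L + a)/(6LEI) = 60.7/EI
  θ_A0 = 463.4/EI,  θ_C0 = 326.4/EI
Flexibility coefficients: a unit moment at one end gives L/(3EI) there and L/(6EI) at the far end, so f₁₁ = f₂₂ = 2.167/EI and f₁₂ = f₂₁ = 1.083/EI.
Compatibility — zero rotation at each built-in end:
  2.167 M_A + 1.083 M_C = 463.4
  1.083 M_A + 2.167 M_C = 326.4
Solving the pair gives M_A = 184.7 kN·m and M_C = 58.26 kN·m (hogging).

M_A = 184.7 kN·m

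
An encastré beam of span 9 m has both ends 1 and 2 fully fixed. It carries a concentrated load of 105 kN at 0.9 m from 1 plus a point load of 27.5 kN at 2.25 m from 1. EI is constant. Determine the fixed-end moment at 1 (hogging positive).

Release both end moments; the primary structure is a simply-supported span 12 with redundants M_1 and M_2.
Simple-span end rotations at 1 and 2 under the given loads:
  at 1: point load 105 at a = 0.9: Pab(L + b)/(6LEI) = 242.4/EI
  at 2: point load 105 at a = 0.9: Pab(L + a)/(6LEI) = 140.3/EI
  at 1: point load 27.5 at a = 2.25: Pab(L + b)/(6LEI) = 121.8/EI
  at 2: point load 27.5 at a = 2.25: Pab(L + a)/(6LEI) = 87.01/EI
  θ_10 = 364.2/EI,  θ_20 = 227.3/EI
Flexibility coefficients: a unit moment at one end gives L/(3EI) there and L/(6EI) at the far end, so f₁₁ = f₂₂ = 3/EI and f₁₂ = f₂₁ = 1.5/EI.
Compatibility — zero rotation at each built-in end:
  3 M_1 + 1.5 M_2 = 364.2
  1.5 M_1 + 3 M_2 = 227.3
Solving the pair gives M_1 = 111.3 kN·m and M_2 = 20.11 kN·m (hogging).

M_1 = 111.3 kN·m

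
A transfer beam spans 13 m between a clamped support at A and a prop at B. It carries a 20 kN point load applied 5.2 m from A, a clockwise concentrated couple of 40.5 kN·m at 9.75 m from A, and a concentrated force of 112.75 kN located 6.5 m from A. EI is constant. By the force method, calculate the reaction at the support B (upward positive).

Take the reaction at B as the redundant and release it; the primary structure is a cantilever fixed at A.
Free-end deflection of the primary structure under the applied loading (downward +):
  point load 20 at a = 5.2: Pa²(3L − a)/(6EI) = 3047/EI
  clockwise couple 40.5 at a = 9.75: M₀a(2L − a)/(2EI) = 3208/EI
  point load 112.75 at a = 6.5: Pa²(3L − a)/(6EI) = 25803/EI
  δ_0 = 32058/EI
Tip deflection under a unit load at B: L³/(3EI) = 732.3/EI.
The prop prevents deflection at B: R_B = δ_0/δ_{BB} = 32058/732.3 = 43.78 kN.

R_B = 43.78 kN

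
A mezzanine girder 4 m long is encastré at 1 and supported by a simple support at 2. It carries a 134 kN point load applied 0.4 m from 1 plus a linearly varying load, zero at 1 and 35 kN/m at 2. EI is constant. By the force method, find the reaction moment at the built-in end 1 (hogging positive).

M_1 = 78.49 kN·m

Take the reaction at 2 as the redundant and release it; the primary structure is a cantilever fixed at 1.
Downward deflection at the released point 2 due to the loads:
  point load 134 at a = 0.4: Pa²(3L − a)/(6EI) = 41.45/EI
  triangular load, peak 35 at the free end: 11w₀L⁴/(120EI) = 821.3/EI
  δ_0 = 862.8/EI
Tip deflection under a unit load at 2: L³/(3EI) = 21.33/EI.
Compatibility at 2: δ_0 − R_2·δ_{22} = 0, so R_2 = 862.8/21.33 = 40.44 kN.
Moment equilibrium about 1: M_1 = Σ(load moments about 1) − R_2·L = 240.3 − 40.44×4 = 78.49 kN·m.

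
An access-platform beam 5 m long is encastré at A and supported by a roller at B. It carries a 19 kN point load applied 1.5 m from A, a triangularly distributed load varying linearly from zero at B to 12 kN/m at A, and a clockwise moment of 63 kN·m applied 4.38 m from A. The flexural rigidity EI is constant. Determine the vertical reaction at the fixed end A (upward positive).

R_A = 22.08 kN

Choose R_B as the redundant. The primary structure is the cantilever fixed at A.
Downward deflection at the released point B due to the loads:
  point load 19 at a = 1.5: Pa²(3L − a)/(6EI) = 96.19/EI
  triangular load, peak 12 at the fixed end: w₀L⁴/(30EI) = 250/EI
  clockwise couple 63 at a = 4.38: M₀a(2L − a)/(2EI) = 775.4/EI
  δ_0 = 1122/EI
Tip deflection under a unit load at B: L³/(3EI) = 41.67/EI.
Compatibility at B: δ_0 − R_B·δ_{BB} = 0, so R_B = 1122/41.67 = 26.92 kN.
Vertical equilibrium: R_A = ΣP − R_B = 49 − 26.92 = 22.08 kN.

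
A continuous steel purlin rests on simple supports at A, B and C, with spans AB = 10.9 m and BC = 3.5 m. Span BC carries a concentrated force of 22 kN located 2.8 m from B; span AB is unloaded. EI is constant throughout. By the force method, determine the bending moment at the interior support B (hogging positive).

M_B = 1.797 kN·m

Insert a hinge at B; M_B is the redundant, and each span becomes simply supported.
End slopes at the hinge B, treating each span as simply supported:
  span BC: point load 22 at a = 2.8: Pab(L + b)/(6LEI) = 8.624/EI
  relative rotation θ_0 = (0 + 8.624)/EI = 8.624/EI
A unit hogging moment at B produces rotation L₁/(3EI) + L₂/(3EI) = 4.8/EI.
Slope continuity at B: θ_0 = M_B·4.8/EI, so M_B = 8.624/4.8 = 1.797 kN·m (hogging).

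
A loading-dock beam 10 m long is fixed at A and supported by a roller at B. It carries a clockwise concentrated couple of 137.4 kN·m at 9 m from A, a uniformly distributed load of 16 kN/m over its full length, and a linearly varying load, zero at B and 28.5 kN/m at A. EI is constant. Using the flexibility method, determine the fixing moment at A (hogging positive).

M_A = 323.4 kN·m

Choose R_B as the redundant. The primary structure is the cantilever fixed at A.
Primary-structure tip deflection at B by superposition:
  clockwise couple 137.4 at a = 9: M₀a(2L − a)/(2EI) = 6801/EI
  UDL 16: wL⁴/(8EI) = 20000/EI
  triangular load, peak 28.5 at the fixed end: w₀L⁴/(30EI) = 9500/EI
  δ_0 = 36301/EI
Flexibility coefficient — unit upward force at B: δ_{BB} = L³/(3EI) = 333.3/EI.
Compatibility at B: δ_0 − R_B·δ_{BB} = 0, so R_B = 36301/333.3 = 108.9 kN.
Moment equilibrium about A: M_A = Σ(load moments about A) − R_B·L = 1412 − 108.9×10 = 323.4 kN·m.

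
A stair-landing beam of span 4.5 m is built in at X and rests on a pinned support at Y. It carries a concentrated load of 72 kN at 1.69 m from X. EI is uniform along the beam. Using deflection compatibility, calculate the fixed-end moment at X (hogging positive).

M_X = 61.71 kN·m

Remove the prop at Y; the released (primary) structure is a cantilever built in at X.
Downward deflection at the released point Y due to the loads:
  point load 72 at a = 1.69: Pa²(3L − a)/(6EI) = 404.8/EI
Flexibility coefficient — unit upward force at Y: δ_{YY} = L³/(3EI) = 30.38/EI.
The prop prevents deflection at Y: R_Y = δ_0/δ_{YY} = 404.8/30.38 = 13.33 kN.
Moment equilibrium about X: M_X = Σ(load moments about X) − R_Y·L = 121.7 − 13.33×4.5 = 61.71 kN·m.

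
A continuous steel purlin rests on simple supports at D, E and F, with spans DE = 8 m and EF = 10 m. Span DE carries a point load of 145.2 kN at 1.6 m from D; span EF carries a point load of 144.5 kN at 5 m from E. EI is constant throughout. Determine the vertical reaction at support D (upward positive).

R_D = 91.15 kN

Insert a hinge at E; M_E is the redundant, and each span becomes simply supported.
Discontinuity in slope at E on the released structure — sum the simple-span end rotations:
  span DE: point load 145.2 at a = 1.6: Pab(L + a)/(6LEI) = 297.4/EI
  span EF: point load 144.5 at a = 5: Pab(L + b)/(6LEI) = 903.1/EI
  relative rotation θ_0 = (297.4 + 903.1)/EI = 1200/EI
A unit hogging moment at E produces rotation L₁/(3EI) + L₂/(3EI) = 6/EI.
Compatibility: M_E·(L₁+L₂)/(3EI) = θ_0, giving M_E = 200.1 kN·m (hogging).
Span DE, ΣM about D with M_E applied at E: R_E^{DE}·8 = 232.3 + 200.1, so R_E^{DE} = 54.05 kN and R_D = 145.2 − 54.05 = 91.15 kN.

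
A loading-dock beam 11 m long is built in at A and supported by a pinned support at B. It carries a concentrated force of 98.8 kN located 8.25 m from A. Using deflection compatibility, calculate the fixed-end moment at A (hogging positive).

M_A = 127.4 kN·m

Remove the prop at B; the released (primary) structure is a cantilever built in at A.
Primary-structure tip deflection at B by superposition:
  point load 98.8 at a = 8.25: Pa²(3L − a)/(6EI) = 27739/EI
Flexibility coefficient — unit upward force at B: δ_{BB} = L³/(3EI) = 443.7/EI.
The prop prevents deflection at B: R_B = δ_0/δ_{BB} = 27739/443.7 = 62.52 kN.
Moment equilibrium about A: M_A = Σ(load moments about A) − R_B·L = 815.1 − 62.52×11 = 127.4 kN·m.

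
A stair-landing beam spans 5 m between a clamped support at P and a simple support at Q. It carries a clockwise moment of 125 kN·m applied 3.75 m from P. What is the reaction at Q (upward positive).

R_Q = 35.16 kN

Release the roller at Q. Primary structure: cantilever fixed at P.
Free-end deflection of the primary structure under the applied loading (downward +):
  clockwise couple 125 at a = 3.75: M₀a(2L − a)/(2EI) = 1465/EI
Tip deflection under a unit load at Q: L³/(3EI) = 41.67/EI.
The prop prevents deflection at Q: R_Q = δ_0/δ_{QQ} = 1465/41.67 = 35.16 kN.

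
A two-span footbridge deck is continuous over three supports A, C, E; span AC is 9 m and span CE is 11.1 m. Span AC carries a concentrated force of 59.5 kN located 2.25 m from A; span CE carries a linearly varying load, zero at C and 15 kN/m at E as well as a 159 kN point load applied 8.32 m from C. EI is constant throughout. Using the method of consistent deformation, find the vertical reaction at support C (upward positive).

R_C = 123.1 kN

Take M_C as the redundant. Released structure: two simple spans AC and CE with a hinge at C.
End slopes at the hinge C, treating each span as simply supported:
  span AC: point load 59.5 at a = 2.25: Pab(L + a)/(6LEI) = 188.3/EI
  span CE: triangular load, peak 15: 7w₀L³/(360EI) = 398.9/EI
  span CE: point load 159 at a = 8.32: Pab(L + b)/(6LEI) = 766.4/EI
  relative rotation θ_0 = (188.3 + 1165)/EI = 1354/EI
A unit hogging moment at C produces rotation L₁/(3EI) + L₂/(3EI) = 6.7/EI.
Compatibility: M_C·(L₁+L₂)/(3EI) = θ_0, giving M_C = 202 kN·m (hogging).
Span AC, ΣM about A with M_C applied at C: R_C^{AC}·9 = 133.9 + 202, so R_C^{AC} = 37.32 kN and R_A = 59.5 − 37.32 = 22.18 kN.
Span CE, ΣM about E: R_C^{CE}·11.1 = 750 + 202, so R_C^{CE} = 85.77 kN and R_E = 242.2 − 85.77 = 156.5 kN.
R_C = 37.32 + 85.77 = 123.1 kN.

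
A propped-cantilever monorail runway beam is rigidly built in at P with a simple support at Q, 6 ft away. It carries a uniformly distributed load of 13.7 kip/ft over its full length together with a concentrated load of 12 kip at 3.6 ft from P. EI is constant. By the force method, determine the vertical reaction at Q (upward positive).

R_Q = 36.01 kip

Release the roller at Q. Primary structure: cantilever fixed at P.
Deflection at Q on the released cantilever, summing each load's contribution:
  UDL 13.7: wL⁴/(8EI) = 2219/EI
  point load 12 at a = 3.6: Pa²(3L − a)/(6EI) = 373.2/EI
  δ_0 = 2593/EI
Tip deflection under a unit load at Q: L³/(3EI) = 72/EI.
The prop prevents deflection at Q: R_Q = δ_0/δ_{QQ} = 2593/72 = 36.01 kip.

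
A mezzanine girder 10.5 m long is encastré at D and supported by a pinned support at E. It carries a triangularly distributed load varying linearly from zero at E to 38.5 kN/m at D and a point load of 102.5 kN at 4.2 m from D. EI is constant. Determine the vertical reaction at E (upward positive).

R_E = 61.74 kN

Remove the prop at E; the released (primary) structure is a cantilever built in at D.
Free-end deflection of the primary structure under the applied loading (downward +):
  triangular load, peak 38.5 at the fixed end: w₀L⁴/(30EI) = 15599/EI
  point load 102.5 at a = 4.2: Pa²(3L − a)/(6EI) = 8227/EI
  δ_0 = 23826/EI
Flexibility coefficient — unit upward force at E: δ_{EE} = L³/(3EI) = 385.9/EI.
The prop prevents deflection at E: R_E = δ_0/δ_{EE} = 23826/385.9 = 61.74 kN.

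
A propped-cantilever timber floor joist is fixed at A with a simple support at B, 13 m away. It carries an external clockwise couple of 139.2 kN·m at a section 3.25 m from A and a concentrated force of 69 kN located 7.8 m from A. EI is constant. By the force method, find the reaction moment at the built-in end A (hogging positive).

M_A = 198.5 kN·m

Choose R_B as the redundant. The primary structure is the cantilever fixed at A.
Free-end deflection of the primary structure under the applied loading (downward +):
  clockwise couple 139.2 at a = 3.25: M₀a(2L − a)/(2EI) = 5146/EI
  point load 69 at a = 7.8: Pa²(3L − a)/(6EI) = 21829/EI
  δ_0 = 26975/EI
Flexibility coefficient — unit upward force at B: δ_{BB} = L³/(3EI) = 732.3/EI.
The prop prevents deflection at B: R_B = δ_0/δ_{BB} = 26975/732.3 = 36.83 kN.
Moment equilibrium about A: M_A = Σ(load moments about A) − R_B·L = 677.4 − 36.83×13 = 198.5 kN·m.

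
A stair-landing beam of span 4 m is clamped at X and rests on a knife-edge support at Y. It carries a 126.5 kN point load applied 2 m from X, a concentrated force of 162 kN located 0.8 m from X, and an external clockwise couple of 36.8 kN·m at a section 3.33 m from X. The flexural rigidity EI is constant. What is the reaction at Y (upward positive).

Choose R_Y as the redundant. The primary structure is the cantilever fixed at X.
Deflection at Y on the released cantilever, summing each load's contribution:
  point load 126.5 at a = 2: Pa²(3L − a)/(6EI) = 843.3/EI
  point load 162 at a = 0.8: Pa²(3L − a)/(6EI) = 193.5/EI
  clockwise couple 36.8 at a = 3.33: M₀a(2L − a)/(2EI) = 286.1/EI
  δ_0 = 1323/EI
Tip deflection under a unit load at Y: L³/(3EI) = 21.33/EI.
Compatibility at Y: δ_0 − R_Y·δ_{YY} = 0, so R_Y = 1323/21.33 = 62.02 kN.

R_Y = 62.02 kN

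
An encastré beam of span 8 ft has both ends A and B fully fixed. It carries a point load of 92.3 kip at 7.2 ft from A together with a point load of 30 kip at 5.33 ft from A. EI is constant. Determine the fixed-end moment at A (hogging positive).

Take the two fixed-end moments M_A, M_B as redundants; the released structure is the simple span AB.
On the primary (simply-supported) span, the end slopes from the loading are:
  at A: point load 92.3 at a = 7.2: Pab(L + b)/(6LEI) = 97.47/EI
  at B: point load 92.3 at a = 7.2: Pab(L + a)/(6LEI) = 168.4/EI
  at A: point load 30 at a = 5.33: Pab(L + b)/(6LEI) = 94.9/EI
  at B: point load 30 at a = 5.33: Pab(L + a)/(6LEI) = 118.6/EI
  θ_A0 = 192.4/EI,  θ_B0 = 286.9/EI
Flexibility coefficients: a unit moment at one end gives L/(3EI) there and L/(6EI) at the far end, so f₁₁ = f₂₂ = 2.667/EI and f₁₂ = f₂₁ = 1.333/EI.
Compatibility — zero rotation at each built-in end:
  2.667 M_A + 1.333 M_B = 192.4
  1.333 M_A + 2.667 M_B = 286.9
Solving the pair gives M_A = 24.46 kip·ft and M_B = 95.37 kip·ft (hogging).

M_A = 24.46 kip·ft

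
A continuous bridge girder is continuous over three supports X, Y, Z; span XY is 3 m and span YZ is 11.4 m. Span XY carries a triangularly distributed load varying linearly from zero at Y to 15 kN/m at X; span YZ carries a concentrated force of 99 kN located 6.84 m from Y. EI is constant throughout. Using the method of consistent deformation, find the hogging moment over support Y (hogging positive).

M_Y = 151.7 kN·m

Take M_Y as the redundant. Released structure: two simple spans XY and YZ with a hinge at Y.
Discontinuity in slope at Y on the released structure — sum the simple-span end rotations:
  span XY: triangular load, peak 15: 7w₀L³/(360EI) = 7.875/EI
  span YZ: point load 99 at a = 6.84: Pab(L + b)/(6LEI) = 720.5/EI
  relative rotation θ_0 = (7.875 + 720.5)/EI = 728.4/EI
A unit hogging moment at Y produces rotation L₁/(3EI) + L₂/(3EI) = 4.8/EI.
Compatibility: M_Y·(L₁+L₂)/(3EI) = θ_0, giving M_Y = 151.7 kN·m (hogging).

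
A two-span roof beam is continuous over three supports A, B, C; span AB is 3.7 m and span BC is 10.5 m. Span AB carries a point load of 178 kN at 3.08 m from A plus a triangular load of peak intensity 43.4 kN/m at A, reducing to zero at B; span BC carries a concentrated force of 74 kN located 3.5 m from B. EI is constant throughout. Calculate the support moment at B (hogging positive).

Take M_B as the redundant. Released structure: two simple spans AB and BC with a hinge at B.
End slopes at the hinge B, treating each span as simply supported:
  span AB: point load 178 at a = 3.08: Pab(L + a)/(6LEI) = 103.8/EI
  span AB: triangular load, peak 43.4: 7w₀L³/(360EI) = 42.75/EI
  span BC: point load 74 at a = 3.5: Pab(L + b)/(6LEI) = 503.6/EI
  relative rotation θ_0 = (146.6 + 503.6)/EI = 650.2/EI
A unit hogging moment at B produces rotation L₁/(3EI) + L₂/(3EI) = 4.733/EI.
Slope continuity at B: θ_0 = M_B·4.733/EI, so M_B = 650.2/4.733 = 137.4 kN·m (hogging).

M_B = 137.4 kN·m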